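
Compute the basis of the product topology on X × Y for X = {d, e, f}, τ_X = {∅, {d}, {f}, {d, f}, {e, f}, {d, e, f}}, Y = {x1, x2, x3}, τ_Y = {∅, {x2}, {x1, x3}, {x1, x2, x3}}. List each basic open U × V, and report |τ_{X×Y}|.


Basis B = {∅ × ∅, {d} × {x2}, {f} × {x2}, {d} × {x1, x3}, {d, f} × {x2}, {e, f} × {x2}, {f} × {x1, x3}, {d} × {x1, x2, x3}, {d, e, f} × {x2}, {f} × {x1, x2, x3}, {d, f} × {x1, x3}, {e, f} × {x1, x3}, {d, f} × {x1, x2, x3}, {d, e, f} × {x1, x3}, {e, f} × {x1, x2, x3}, {d, e, f} × {x1, x2, x3}}; |τ_{X×Y}| = 36.

Enumerate products U × V with U ∈ τ_X, V ∈ τ_Y (deduplicated):
  ∅ × ∅ = {} (∅)
  {d} × {x2} = {(d,x2)}
  {f} × {x2} = {(f,x2)}
  {d} × {x1, x3} = {(d,x1), (d,x3)}
  {d, f} × {x2} = {(d,x2), (f,x2)}
  {e, f} × {x2} = {(e,x2), (f,x2)}
  {f} × {x1, x3} = {(f,x1), (f,x3)}
  {d} × {x1, x2, x3} = {(d,x1), (d,x2), (d,x3)}
  {d, e, f} × {x2} = {(d,x2), (e,x2), (f,x2)}
  {f} × {x1, x2, x3} = {(f,x1), (f,x2), (f,x3)}
  {d, f} × {x1, x3} = {(d,x1), (d,x3), (f,x1), (f,x3)}
  {e, f} × {x1, x3} = {(e,x1), (e,x3), (f,x1), (f,x3)}
  {d, f} × {x1, x2, x3} = {(d,x1), (d,x2), (d,x3), (f,x1), (f,x2), (f,x3)}
  {d, e, f} × {x1, x3} = {(d,x1), (d,x3), (e,x1), (e,x3), (f,x1), (f,x3)}
  {e, f} × {x1, x2, x3} = {(e,x1), (e,x2), (e,x3), (f,x1), (f,x2), (f,x3)}
  {d, e, f} × {x1, x2, x3} = {(d,x1), (d,x2), (d,x3), (e,x1), (e,x2), (e,x3), (f,x1), (f,x2), (f,x3)}
These 16 distinct sets form the basis B.
Close under arbitrary unions to get τ_{X×Y}; counting gives |τ_{X×Y}| = 36.


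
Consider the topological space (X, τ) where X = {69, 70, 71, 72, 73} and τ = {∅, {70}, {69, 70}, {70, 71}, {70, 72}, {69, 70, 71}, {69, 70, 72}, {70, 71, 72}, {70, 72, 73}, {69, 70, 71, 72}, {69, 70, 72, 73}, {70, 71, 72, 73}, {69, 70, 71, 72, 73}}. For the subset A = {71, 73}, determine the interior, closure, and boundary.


int(A) = ∅, cl(A) = {71, 73}, ∂A = {71, 73}.

Closed sets in (X, τ) are complements of opens:
  closed(X, τ) = {∅, {69}, {71}, {73}, {69, 71}, {69, 73}, {71, 73}, {72, 73}, {69, 71, 73}, {69, 72, 73}, {71, 72, 73}, {69, 71, 72, 73}, {69, 70, 71, 72, 73}}.
int(A) = ⋃ {U ∈ τ : U ⊆ A}. Opens contained in A: ∅.
Taking the union of these: int(A) = ∅.
cl(A) = ⋂ {C closed : A ⊆ C}. Closed sets containing A: {71, 73}, {69, 71, 73}, {71, 72, 73}, {69, 71, 72, 73}, {69, 70, 71, 72, 73}.
Intersecting these: cl(A) = {71, 73}.
∂A = cl(A) ∖ int(A) = {71, 73} ∖ ∅ = {71, 73}.


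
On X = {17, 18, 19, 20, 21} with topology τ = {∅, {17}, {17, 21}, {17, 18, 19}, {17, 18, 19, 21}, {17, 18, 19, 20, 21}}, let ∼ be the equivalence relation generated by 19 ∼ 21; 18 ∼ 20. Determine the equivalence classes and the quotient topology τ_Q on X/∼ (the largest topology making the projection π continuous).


X/∼ = {[17], [18=20], [19=21]}; |τ_Q| = 3.

Equivalence classes: [17], [18=20], [19=21].
Quotient map π: X → X/∼ sends 17 ↦ [17], 18 ↦ [18=20], 19 ↦ [19=21], 20 ↦ [18=20], 21 ↦ [19=21].
For each subset V ⊆ X/∼, compute π^{-1}(V) ⊆ X and check whether π^{-1}(V) ∈ τ. V is open in τ_Q iff π^{-1}(V) ∈ τ.
  V = {}: π^{-1}(V) = ∅ ∈ τ ✓.
  V = {[17]}: π^{-1}(V) = {17} ∈ τ ✓.
  V = {[18=20]}: π^{-1}(V) = {18, 20} ∉ τ ✗.
  V = {[17], [18=20]}: π^{-1}(V) = {17, 18, 20} ∉ τ ✗.
  V = {[19=21]}: π^{-1}(V) = {19, 21} ∉ τ ✗.
  V = {[17], [19=21]}: π^{-1}(V) = {17, 19, 21} ∉ τ ✗.
  V = {[18=20], [19=21]}: π^{-1}(V) = {18, 19, 20, 21} ∉ τ ✗.
  V = {[17], [18=20], [19=21]}: π^{-1}(V) = {17, 18, 19, 20, 21} ∈ τ ✓.
Open sets in the quotient: τ_Q = {{}, {[17]}, {[17], [18=20], [19=21]}} (3 elements).


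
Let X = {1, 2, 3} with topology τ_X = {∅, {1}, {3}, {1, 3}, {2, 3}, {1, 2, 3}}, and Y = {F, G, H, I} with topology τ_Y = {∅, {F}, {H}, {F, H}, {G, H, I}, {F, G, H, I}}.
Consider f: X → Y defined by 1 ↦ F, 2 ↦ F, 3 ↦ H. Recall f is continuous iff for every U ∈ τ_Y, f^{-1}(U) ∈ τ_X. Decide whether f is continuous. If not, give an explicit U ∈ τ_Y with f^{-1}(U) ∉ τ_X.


f is NOT continuous.

Compute f^{-1}(U) for each U ∈ τ_Y:
  U = ∅: f^{-1}(U) = ∅ ∈ τ_X ✓.
  U = {F}: f^{-1}(U) = {1, 2} ∉ τ_X ✗.
  U = {H}: f^{-1}(U) = {3} ∈ τ_X ✓.
  U = {F, H}: f^{-1}(U) = {1, 2, 3} ∈ τ_X ✓.
  U = {G, H, I}: f^{-1}(U) = {3} ∈ τ_X ✓.
  U = {F, G, H, I}: f^{-1}(U) = {1, 2, 3} ∈ τ_X ✓.
Found U = {F} with f^{-1}(U) = {1, 2} not in τ_X. Therefore f is NOT continuous.


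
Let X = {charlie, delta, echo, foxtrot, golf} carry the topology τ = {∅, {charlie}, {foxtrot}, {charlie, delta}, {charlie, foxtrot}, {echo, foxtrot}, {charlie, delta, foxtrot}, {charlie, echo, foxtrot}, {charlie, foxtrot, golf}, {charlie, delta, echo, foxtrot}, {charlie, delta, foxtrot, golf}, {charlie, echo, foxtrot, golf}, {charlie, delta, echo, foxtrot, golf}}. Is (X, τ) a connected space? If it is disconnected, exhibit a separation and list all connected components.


(X, τ) is connected.

Find clopen sets (U ∈ τ with X ∖ U ∈ τ):
  U = ∅, X ∖ U = {charlie, delta, echo, foxtrot, golf} — both open, so U is clopen.
  U = {charlie, delta, echo, foxtrot, golf}, X ∖ U = ∅ — both open, so U is clopen.
Only trivial clopens (∅ and X) exist, so (X, τ) is connected.
Compute connected components by grouping points that agree on all clopens:
  component: {charlie, delta, echo, foxtrot, golf}


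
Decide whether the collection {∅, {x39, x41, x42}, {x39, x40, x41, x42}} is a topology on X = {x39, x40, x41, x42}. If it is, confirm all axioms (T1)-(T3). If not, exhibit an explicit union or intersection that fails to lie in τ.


τ IS a topology on X.

Axiom (T1): ∅ ∈ τ? Yes; X ∈ τ? Yes.
Axiom (T2/T3): check pairwise unions and intersections of members of τ.
All pairwise intersections and unions checked — each lies in τ. Therefore τ satisfies (T1), (T2), (T3): it IS a topology on X.


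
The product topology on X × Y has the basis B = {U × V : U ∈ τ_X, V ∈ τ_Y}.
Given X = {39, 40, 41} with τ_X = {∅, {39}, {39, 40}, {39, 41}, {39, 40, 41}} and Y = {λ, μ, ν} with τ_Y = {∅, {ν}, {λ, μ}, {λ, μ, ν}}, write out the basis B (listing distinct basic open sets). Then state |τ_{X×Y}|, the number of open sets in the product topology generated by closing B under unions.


Basis B = {∅ × ∅, {39} × {ν}, {39} × {λ, μ}, {39, 40} × {ν}, {39, 41} × {ν}, {39} × {λ, μ, ν}, {39, 40, 41} × {ν}, {39, 40} × {λ, μ}, {39, 41} × {λ, μ}, {39, 40} × {λ, μ, ν}, {39, 41} × {λ, μ, ν}, {39, 40, 41} × {λ, μ}, {39, 40, 41} × {λ, μ, ν}}; |τ_{X×Y}| = 25.

Enumerate products U × V with U ∈ τ_X, V ∈ τ_Y (deduplicated):
  ∅ × ∅ = {} (∅)
  {39} × {ν} = {(39,ν)}
  {39} × {λ, μ} = {(39,λ), (39,μ)}
  {39, 40} × {ν} = {(39,ν), (40,ν)}
  {39, 41} × {ν} = {(39,ν), (41,ν)}
  {39} × {λ, μ, ν} = {(39,λ), (39,μ), (39,ν)}
  {39, 40, 41} × {ν} = {(39,ν), (40,ν), (41,ν)}
  {39, 40} × {λ, μ} = {(39,λ), (39,μ), (40,λ), (40,μ)}
  {39, 41} × {λ, μ} = {(39,λ), (39,μ), (41,λ), (41,μ)}
  {39, 40} × {λ, μ, ν} = {(39,λ), (39,μ), (39,ν), (40,λ), (40,μ), (40,ν)}
  {39, 41} × {λ, μ, ν} = {(39,λ), (39,μ), (39,ν), (41,λ), (41,μ), (41,ν)}
  {39, 40, 41} × {λ, μ} = {(39,λ), (39,μ), (40,λ), (40,μ), (41,λ), (41,μ)}
  {39, 40, 41} × {λ, μ, ν} = {(39,λ), (39,μ), (39,ν), (40,λ), (40,μ), (40,ν), (41,λ), (41,μ), (41,ν)}
These 13 distinct sets form the basis B.
Close under arbitrary unions to get τ_{X×Y}; counting gives |τ_{X×Y}| = 25.


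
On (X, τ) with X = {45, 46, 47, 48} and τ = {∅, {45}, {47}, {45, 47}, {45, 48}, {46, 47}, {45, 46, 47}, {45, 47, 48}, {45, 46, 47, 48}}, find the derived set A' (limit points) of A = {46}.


A' = ∅

For each x ∈ X, list the open sets U ∈ τ with x ∈ U, then check whether U ∩ (A ∖ {x}) ≠ ∅ for every such U.
  x = 45: open {45} ∋ x has {45} ∩ (A ∖ {45}) = ∅, so x is NOT a limit point.
  x = 46: open {46, 47} ∋ x has {46, 47} ∩ (A ∖ {46}) = ∅, so x is NOT a limit point.
  x = 47: open {47} ∋ x has {47} ∩ (A ∖ {47}) = ∅, so x is NOT a limit point.
  x = 48: open {45, 48} ∋ x has {45, 48} ∩ (A ∖ {48}) = ∅, so x is NOT a limit point.
Collecting: A' = ∅.


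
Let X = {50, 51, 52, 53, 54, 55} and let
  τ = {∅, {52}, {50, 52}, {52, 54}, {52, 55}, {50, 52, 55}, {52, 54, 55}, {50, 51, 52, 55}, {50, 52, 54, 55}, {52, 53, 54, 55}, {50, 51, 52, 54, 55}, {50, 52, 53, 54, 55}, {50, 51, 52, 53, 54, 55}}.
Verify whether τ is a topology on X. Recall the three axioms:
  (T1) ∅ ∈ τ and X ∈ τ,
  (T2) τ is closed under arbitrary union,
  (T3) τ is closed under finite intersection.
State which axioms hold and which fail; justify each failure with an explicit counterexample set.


τ is NOT a topology on X.

Axiom (T1): ∅ ∈ τ? Yes; X ∈ τ? Yes.
Axiom (T2/T3): check pairwise unions and intersections of members of τ.
Counterexample for (T2): {50, 52} ∪ {52, 54} = {50, 52, 54} ∉ τ. Therefore τ is NOT a topology.


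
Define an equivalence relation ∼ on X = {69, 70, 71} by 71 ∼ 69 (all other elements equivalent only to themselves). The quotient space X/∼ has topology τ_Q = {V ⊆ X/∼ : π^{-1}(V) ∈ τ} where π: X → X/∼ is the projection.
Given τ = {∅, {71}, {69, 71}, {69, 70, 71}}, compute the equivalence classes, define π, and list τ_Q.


X/∼ = {[69=71], [70]}; |τ_Q| = 3.

Equivalence classes: [69=71], [70].
Quotient map π: X → X/∼ sends 69 ↦ [69=71], 70 ↦ [70], 71 ↦ [69=71].
For each subset V ⊆ X/∼, compute π^{-1}(V) ⊆ X and check whether π^{-1}(V) ∈ τ. V is open in τ_Q iff π^{-1}(V) ∈ τ.
  V = {}: π^{-1}(V) = ∅ ∈ τ ✓.
  V = {[69=71]}: π^{-1}(V) = {69, 71} ∈ τ ✓.
  V = {[70]}: π^{-1}(V) = {70} ∉ τ ✗.
  V = {[69=71], [70]}: π^{-1}(V) = {69, 70, 71} ∈ τ ✓.
Open sets in the quotient: τ_Q = {{}, {[69=71]}, {[69=71], [70]}} (3 elements).


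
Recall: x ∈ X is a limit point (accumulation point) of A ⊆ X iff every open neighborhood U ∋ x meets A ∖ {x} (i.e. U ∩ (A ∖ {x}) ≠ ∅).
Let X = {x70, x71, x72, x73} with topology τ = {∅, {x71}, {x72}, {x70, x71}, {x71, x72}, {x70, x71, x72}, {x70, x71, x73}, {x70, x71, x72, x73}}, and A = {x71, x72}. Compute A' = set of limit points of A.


A' = {x70, x73}

For each x ∈ X, list the open sets U ∈ τ with x ∈ U, then check whether U ∩ (A ∖ {x}) ≠ ∅ for every such U.
  x = x70: opens ∋ x are {x70, x71}, {x70, x71, x72}, {x70, x71, x73}, {x70, x71, x72, x73}; each meets A ∖ {x70}, so x IS a limit point.
  x = x71: open {x71} ∋ x has {x71} ∩ (A ∖ {x71}) = ∅, so x is NOT a limit point.
  x = x72: open {x72} ∋ x has {x72} ∩ (A ∖ {x72}) = ∅, so x is NOT a limit point.
  x = x73: opens ∋ x are {x70, x71, x73}, {x70, x71, x72, x73}; each meets A ∖ {x73}, so x IS a limit point.
Collecting: A' = {x70, x73}.


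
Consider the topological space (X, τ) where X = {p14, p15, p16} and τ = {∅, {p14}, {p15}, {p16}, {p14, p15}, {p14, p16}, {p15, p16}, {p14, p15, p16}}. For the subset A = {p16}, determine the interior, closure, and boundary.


int(A) = {p16}, cl(A) = {p16}, ∂A = ∅.

Closed sets in (X, τ) are complements of opens:
  closed(X, τ) = {∅, {p14}, {p15}, {p16}, {p14, p15}, {p14, p16}, {p15, p16}, {p14, p15, p16}}.
int(A) = ⋃ {U ∈ τ : U ⊆ A}. Opens contained in A: ∅, {p16}.
Taking the union of these: int(A) = {p16}.
cl(A) = ⋂ {C closed : A ⊆ C}. Closed sets containing A: {p16}, {p14, p16}, {p15, p16}, {p14, p15, p16}.
Intersecting these: cl(A) = {p16}.
∂A = cl(A) ∖ int(A) = {p16} ∖ {p16} = ∅.


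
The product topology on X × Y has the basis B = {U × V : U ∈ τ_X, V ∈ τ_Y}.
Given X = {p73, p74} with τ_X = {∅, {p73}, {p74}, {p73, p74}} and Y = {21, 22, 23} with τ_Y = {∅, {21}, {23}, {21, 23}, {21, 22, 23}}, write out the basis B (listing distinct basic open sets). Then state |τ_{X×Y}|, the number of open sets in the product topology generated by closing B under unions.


Basis B = {∅ × ∅, {p73} × {21}, {p73} × {23}, {p74} × {21}, {p74} × {23}, {p73} × {21, 23}, {p73, p74} × {21}, {p73, p74} × {23}, {p74} × {21, 23}, {p73} × {21, 22, 23}, {p74} × {21, 22, 23}, {p73, p74} × {21, 23}, {p73, p74} × {21, 22, 23}}; |τ_{X×Y}| = 25.

Enumerate products U × V with U ∈ τ_X, V ∈ τ_Y (deduplicated):
  ∅ × ∅ = {} (∅)
  {p73} × {21} = {(p73,21)}
  {p73} × {23} = {(p73,23)}
  {p74} × {21} = {(p74,21)}
  {p74} × {23} = {(p74,23)}
  {p73} × {21, 23} = {(p73,21), (p73,23)}
  {p73, p74} × {21} = {(p73,21), (p74,21)}
  {p73, p74} × {23} = {(p73,23), (p74,23)}
  {p74} × {21, 23} = {(p74,21), (p74,23)}
  {p73} × {21, 22, 23} = {(p73,21), (p73,22), (p73,23)}
  {p74} × {21, 22, 23} = {(p74,21), (p74,22), (p74,23)}
  {p73, p74} × {21, 23} = {(p73,21), (p73,23), (p74,21), (p74,23)}
  {p73, p74} × {21, 22, 23} = {(p73,21), (p73,22), (p73,23), (p74,21), (p74,22), (p74,23)}
These 13 distinct sets form the basis B.
Close under arbitrary unions to get τ_{X×Y}; counting gives |τ_{X×Y}| = 25.


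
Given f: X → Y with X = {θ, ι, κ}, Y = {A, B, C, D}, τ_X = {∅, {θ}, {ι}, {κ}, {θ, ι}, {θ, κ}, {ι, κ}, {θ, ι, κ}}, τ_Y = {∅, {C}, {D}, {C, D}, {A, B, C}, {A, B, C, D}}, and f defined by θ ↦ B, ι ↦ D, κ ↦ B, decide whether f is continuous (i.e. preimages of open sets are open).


f IS continuous.

Compute f^{-1}(U) for each U ∈ τ_Y:
  U = ∅: f^{-1}(U) = ∅ ∈ τ_X ✓.
  U = {C}: f^{-1}(U) = ∅ ∈ τ_X ✓.
  U = {D}: f^{-1}(U) = {ι} ∈ τ_X ✓.
  U = {C, D}: f^{-1}(U) = {ι} ∈ τ_X ✓.
  U = {A, B, C}: f^{-1}(U) = {θ, κ} ∈ τ_X ✓.
  U = {A, B, C, D}: f^{-1}(U) = {θ, ι, κ} ∈ τ_X ✓.
Every preimage lies in τ_X, so f IS continuous.


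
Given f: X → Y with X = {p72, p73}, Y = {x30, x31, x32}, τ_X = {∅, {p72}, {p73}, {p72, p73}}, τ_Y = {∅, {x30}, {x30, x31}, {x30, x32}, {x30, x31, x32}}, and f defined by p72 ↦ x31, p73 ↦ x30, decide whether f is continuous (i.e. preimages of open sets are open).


f IS continuous.

Compute f^{-1}(U) for each U ∈ τ_Y:
  U = ∅: f^{-1}(U) = ∅ ∈ τ_X ✓.
  U = {x30}: f^{-1}(U) = {p73} ∈ τ_X ✓.
  U = {x30, x31}: f^{-1}(U) = {p72, p73} ∈ τ_X ✓.
  U = {x30, x32}: f^{-1}(U) = {p73} ∈ τ_X ✓.
  U = {x30, x31, x32}: f^{-1}(U) = {p72, p73} ∈ τ_X ✓.
Every preimage lies in τ_X, so f IS continuous.


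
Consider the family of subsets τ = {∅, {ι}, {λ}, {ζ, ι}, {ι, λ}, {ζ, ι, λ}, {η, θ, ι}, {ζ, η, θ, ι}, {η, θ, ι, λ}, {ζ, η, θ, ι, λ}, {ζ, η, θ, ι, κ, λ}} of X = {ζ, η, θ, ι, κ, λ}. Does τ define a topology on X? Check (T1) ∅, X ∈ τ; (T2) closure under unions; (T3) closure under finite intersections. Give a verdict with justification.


τ IS a topology on X.

Axiom (T1): ∅ ∈ τ? Yes; X ∈ τ? Yes.
Axiom (T2/T3): check pairwise unions and intersections of members of τ.
All pairwise intersections and unions checked — each lies in τ. Therefore τ satisfies (T1), (T2), (T3): it IS a topology on X.


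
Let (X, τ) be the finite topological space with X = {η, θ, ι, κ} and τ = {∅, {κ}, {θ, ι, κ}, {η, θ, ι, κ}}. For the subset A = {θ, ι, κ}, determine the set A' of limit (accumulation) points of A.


A' = {η, θ, ι}

For each x ∈ X, list the open sets U ∈ τ with x ∈ U, then check whether U ∩ (A ∖ {x}) ≠ ∅ for every such U.
  x = η: opens ∋ x are {η, θ, ι, κ}; each meets A ∖ {η}, so x IS a limit point.
  x = θ: opens ∋ x are {θ, ι, κ}, {η, θ, ι, κ}; each meets A ∖ {θ}, so x IS a limit point.
  x = ι: opens ∋ x are {θ, ι, κ}, {η, θ, ι, κ}; each meets A ∖ {ι}, so x IS a limit point.
  x = κ: open {κ} ∋ x has {κ} ∩ (A ∖ {κ}) = ∅, so x is NOT a limit point.
Collecting: A' = {η, θ, ι}.


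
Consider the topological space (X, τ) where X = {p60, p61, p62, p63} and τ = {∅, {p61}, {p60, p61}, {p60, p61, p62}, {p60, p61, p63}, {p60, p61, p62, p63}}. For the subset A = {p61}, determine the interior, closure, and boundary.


int(A) = {p61}, cl(A) = {p60, p61, p62, p63}, ∂A = {p60, p62, p63}.

Closed sets in (X, τ) are complements of opens:
  closed(X, τ) = {∅, {p62}, {p63}, {p62, p63}, {p60, p62, p63}, {p60, p61, p62, p63}}.
int(A) = ⋃ {U ∈ τ : U ⊆ A}. Opens contained in A: ∅, {p61}.
Taking the union of these: int(A) = {p61}.
cl(A) = ⋂ {C closed : A ⊆ C}. Closed sets containing A: {p60, p61, p62, p63}.
Intersecting these: cl(A) = {p60, p61, p62, p63}.
∂A = cl(A) ∖ int(A) = {p60, p61, p62, p63} ∖ {p61} = {p60, p62, p63}.


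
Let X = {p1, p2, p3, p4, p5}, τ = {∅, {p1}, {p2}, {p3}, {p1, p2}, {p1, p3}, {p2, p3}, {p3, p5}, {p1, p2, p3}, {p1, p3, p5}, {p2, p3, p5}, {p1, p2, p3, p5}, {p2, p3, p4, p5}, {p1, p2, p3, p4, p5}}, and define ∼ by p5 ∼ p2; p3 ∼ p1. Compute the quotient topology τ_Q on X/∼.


X/∼ = {[p1=p3], [p2=p5], [p4]}; |τ_Q| = 4.

Equivalence classes: [p1=p3], [p2=p5], [p4].
Quotient map π: X → X/∼ sends p1 ↦ [p1=p3], p2 ↦ [p2=p5], p3 ↦ [p1=p3], p4 ↦ [p4], p5 ↦ [p2=p5].
For each subset V ⊆ X/∼, compute π^{-1}(V) ⊆ X and check whether π^{-1}(V) ∈ τ. V is open in τ_Q iff π^{-1}(V) ∈ τ.
  V = {}: π^{-1}(V) = ∅ ∈ τ ✓.
  V = {[p1=p3]}: π^{-1}(V) = {p1, p3} ∈ τ ✓.
  V = {[p2=p5]}: π^{-1}(V) = {p2, p5} ∉ τ ✗.
  V = {[p1=p3], [p2=p5]}: π^{-1}(V) = {p1, p2, p3, p5} ∈ τ ✓.
  V = {[p4]}: π^{-1}(V) = {p4} ∉ τ ✗.
  V = {[p1=p3], [p4]}: π^{-1}(V) = {p1, p3, p4} ∉ τ ✗.
  V = {[p2=p5], [p4]}: π^{-1}(V) = {p2, p4, p5} ∉ τ ✗.
  V = {[p1=p3], [p2=p5], [p4]}: π^{-1}(V) = {p1, p2, p3, p4, p5} ∈ τ ✓.
Open sets in the quotient: τ_Q = {{}, {[p1=p3]}, {[p1=p3], [p2=p5]}, {[p1=p3], [p2=p5], [p4]}} (4 elements).


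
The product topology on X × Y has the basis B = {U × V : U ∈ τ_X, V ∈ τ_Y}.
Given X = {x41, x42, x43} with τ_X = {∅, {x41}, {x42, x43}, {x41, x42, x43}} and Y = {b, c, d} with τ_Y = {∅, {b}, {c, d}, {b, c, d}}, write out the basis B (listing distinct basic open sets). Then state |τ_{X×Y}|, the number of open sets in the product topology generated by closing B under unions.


Basis B = {∅ × ∅, {x41} × {b}, {x41} × {c, d}, {x42, x43} × {b}, {x41} × {b, c, d}, {x41, x42, x43} × {b}, {x42, x43} × {c, d}, {x41, x42, x43} × {c, d}, {x42, x43} × {b, c, d}, {x41, x42, x43} × {b, c, d}}; |τ_{X×Y}| = 16.

Enumerate products U × V with U ∈ τ_X, V ∈ τ_Y (deduplicated):
  ∅ × ∅ = {} (∅)
  {x41} × {b} = {(x41,b)}
  {x41} × {c, d} = {(x41,c), (x41,d)}
  {x42, x43} × {b} = {(x42,b), (x43,b)}
  {x41} × {b, c, d} = {(x41,b), (x41,c), (x41,d)}
  {x41, x42, x43} × {b} = {(x41,b), (x42,b), (x43,b)}
  {x42, x43} × {c, d} = {(x42,c), (x42,d), (x43,c), (x43,d)}
  {x41, x42, x43} × {c, d} = {(x41,c), (x41,d), (x42,c), (x42,d), (x43,c), (x43,d)}
  {x42, x43} × {b, c, d} = {(x42,b), (x42,c), (x42,d), (x43,b), (x43,c), (x43,d)}
  {x41, x42, x43} × {b, c, d} = {(x41,b), (x41,c), (x41,d), (x42,b), (x42,c), (x42,d), (x43,b), (x43,c), (x43,d)}
These 10 distinct sets form the basis B.
Close under arbitrary unions to get τ_{X×Y}; counting gives |τ_{X×Y}| = 16.


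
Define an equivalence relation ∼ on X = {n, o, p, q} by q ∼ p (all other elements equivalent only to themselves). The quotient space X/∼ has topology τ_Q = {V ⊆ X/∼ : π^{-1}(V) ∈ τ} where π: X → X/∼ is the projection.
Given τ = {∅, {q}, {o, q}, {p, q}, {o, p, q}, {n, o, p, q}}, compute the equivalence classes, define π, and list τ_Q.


X/∼ = {[n], [o], [p=q]}; |τ_Q| = 4.

Equivalence classes: [n], [o], [p=q].
Quotient map π: X → X/∼ sends n ↦ [n], o ↦ [o], p ↦ [p=q], q ↦ [p=q].
For each subset V ⊆ X/∼, compute π^{-1}(V) ⊆ X and check whether π^{-1}(V) ∈ τ. V is open in τ_Q iff π^{-1}(V) ∈ τ.
  V = {}: π^{-1}(V) = ∅ ∈ τ ✓.
  V = {[n]}: π^{-1}(V) = {n} ∉ τ ✗.
  V = {[o]}: π^{-1}(V) = {o} ∉ τ ✗.
  V = {[n], [o]}: π^{-1}(V) = {n, o} ∉ τ ✗.
  V = {[p=q]}: π^{-1}(V) = {p, q} ∈ τ ✓.
  V = {[n], [p=q]}: π^{-1}(V) = {n, p, q} ∉ τ ✗.
  V = {[o], [p=q]}: π^{-1}(V) = {o, p, q} ∈ τ ✓.
  V = {[n], [o], [p=q]}: π^{-1}(V) = {n, o, p, q} ∈ τ ✓.
Open sets in the quotient: τ_Q = {{}, {[p=q]}, {[o], [p=q]}, {[n], [o], [p=q]}} (4 elements).


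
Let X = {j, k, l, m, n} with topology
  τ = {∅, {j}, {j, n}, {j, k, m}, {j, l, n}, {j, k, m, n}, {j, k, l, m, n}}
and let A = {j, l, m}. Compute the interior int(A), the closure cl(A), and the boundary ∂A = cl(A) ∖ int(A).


int(A) = {j}, cl(A) = {j, k, l, m, n}, ∂A = {k, l, m, n}.

Closed sets in (X, τ) are complements of opens:
  closed(X, τ) = {∅, {l}, {k, m}, {l, n}, {k, l, m}, {k, l, m, n}, {j, k, l, m, n}}.
int(A) = ⋃ {U ∈ τ : U ⊆ A}. Opens contained in A: ∅, {j}.
Taking the union of these: int(A) = {j}.
cl(A) = ⋂ {C closed : A ⊆ C}. Closed sets containing A: {j, k, l, m, n}.
Intersecting these: cl(A) = {j, k, l, m, n}.
∂A = cl(A) ∖ int(A) = {j, k, l, m, n} ∖ {j} = {k, l, m, n}.


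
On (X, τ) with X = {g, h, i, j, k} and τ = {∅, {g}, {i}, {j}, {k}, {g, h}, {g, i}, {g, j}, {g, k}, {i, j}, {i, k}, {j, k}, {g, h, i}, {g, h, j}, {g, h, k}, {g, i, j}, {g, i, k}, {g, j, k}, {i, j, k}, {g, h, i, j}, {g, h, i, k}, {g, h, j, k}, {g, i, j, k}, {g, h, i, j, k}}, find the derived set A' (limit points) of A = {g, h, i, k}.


A' = {h}

For each x ∈ X, list the open sets U ∈ τ with x ∈ U, then check whether U ∩ (A ∖ {x}) ≠ ∅ for every such U.
  x = g: open {g} ∋ x has {g} ∩ (A ∖ {g}) = ∅, so x is NOT a limit point.
  x = h: opens ∋ x are {g, h}, {g, h, i}, {g, h, j}, {g, h, k}, {g, h, i, j}, {g, h, i, k}, {g, h, j, k}, {g, h, i, j, k}; each meets A ∖ {h}, so x IS a limit point.
  x = i: open {i} ∋ x has {i} ∩ (A ∖ {i}) = ∅, so x is NOT a limit point.
  x = j: open {j} ∋ x has {j} ∩ (A ∖ {j}) = ∅, so x is NOT a limit point.
  x = k: open {k} ∋ x has {k} ∩ (A ∖ {k}) = ∅, so x is NOT a limit point.
Collecting: A' = {h}.


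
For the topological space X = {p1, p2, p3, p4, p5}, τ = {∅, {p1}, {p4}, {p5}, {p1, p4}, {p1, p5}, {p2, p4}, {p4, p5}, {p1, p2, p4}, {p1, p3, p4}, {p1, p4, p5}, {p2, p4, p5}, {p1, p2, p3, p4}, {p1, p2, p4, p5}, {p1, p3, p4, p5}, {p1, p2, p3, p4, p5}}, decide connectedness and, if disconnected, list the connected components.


(X, τ) is disconnected; components = [{p5}, {p1, p2, p3, p4}].

Find clopen sets (U ∈ τ with X ∖ U ∈ τ):
  U = ∅, X ∖ U = {p1, p2, p3, p4, p5} — both open, so U is clopen.
  U = {p5}, X ∖ U = {p1, p2, p3, p4} — both open, so U is clopen.
  U = {p1, p2, p3, p4}, X ∖ U = {p5} — both open, so U is clopen.
  U = {p1, p2, p3, p4, p5}, X ∖ U = ∅ — both open, so U is clopen.
Nontrivial clopen(s) exist: e.g. {p5}. So (X, τ) is disconnected.
Compute connected components by grouping points that agree on all clopens:
  component: {p5}
  component: {p1, p2, p3, p4}


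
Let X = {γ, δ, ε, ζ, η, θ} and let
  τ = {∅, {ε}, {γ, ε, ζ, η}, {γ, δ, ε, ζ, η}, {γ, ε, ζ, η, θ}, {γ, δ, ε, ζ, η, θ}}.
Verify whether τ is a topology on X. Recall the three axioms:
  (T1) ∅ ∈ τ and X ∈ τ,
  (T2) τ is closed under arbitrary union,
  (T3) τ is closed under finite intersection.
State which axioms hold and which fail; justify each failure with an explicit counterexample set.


τ IS a topology on X.

Axiom (T1): ∅ ∈ τ? Yes; X ∈ τ? Yes.
Axiom (T2/T3): check pairwise unions and intersections of members of τ.
All pairwise intersections and unions checked — each lies in τ. Therefore τ satisfies (T1), (T2), (T3): it IS a topology on X.


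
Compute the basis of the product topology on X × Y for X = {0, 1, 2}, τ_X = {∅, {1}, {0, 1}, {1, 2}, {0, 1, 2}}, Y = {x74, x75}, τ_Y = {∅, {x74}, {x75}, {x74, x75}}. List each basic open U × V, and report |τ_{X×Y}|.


Basis B = {∅ × ∅, {1} × {x74}, {1} × {x75}, {0, 1} × {x74}, {0, 1} × {x75}, {1} × {x74, x75}, {1, 2} × {x74}, {1, 2} × {x75}, {0, 1, 2} × {x74}, {0, 1, 2} × {x75}, {0, 1} × {x74, x75}, {1, 2} × {x74, x75}, {0, 1, 2} × {x74, x75}}; |τ_{X×Y}| = 25.

Enumerate products U × V with U ∈ τ_X, V ∈ τ_Y (deduplicated):
  ∅ × ∅ = {} (∅)
  {1} × {x74} = {(1,x74)}
  {1} × {x75} = {(1,x75)}
  {0, 1} × {x74} = {(0,x74), (1,x74)}
  {0, 1} × {x75} = {(0,x75), (1,x75)}
  {1} × {x74, x75} = {(1,x74), (1,x75)}
  {1, 2} × {x74} = {(1,x74), (2,x74)}
  {1, 2} × {x75} = {(1,x75), (2,x75)}
  {0, 1, 2} × {x74} = {(0,x74), (1,x74), (2,x74)}
  {0, 1, 2} × {x75} = {(0,x75), (1,x75), (2,x75)}
  {0, 1} × {x74, x75} = {(0,x74), (0,x75), (1,x74), (1,x75)}
  {1, 2} × {x74, x75} = {(1,x74), (1,x75), (2,x74), (2,x75)}
  {0, 1, 2} × {x74, x75} = {(0,x74), (0,x75), (1,x74), (1,x75), (2,x74), (2,x75)}
These 13 distinct sets form the basis B.
Close under arbitrary unions to get τ_{X×Y}; counting gives |τ_{X×Y}| = 25.


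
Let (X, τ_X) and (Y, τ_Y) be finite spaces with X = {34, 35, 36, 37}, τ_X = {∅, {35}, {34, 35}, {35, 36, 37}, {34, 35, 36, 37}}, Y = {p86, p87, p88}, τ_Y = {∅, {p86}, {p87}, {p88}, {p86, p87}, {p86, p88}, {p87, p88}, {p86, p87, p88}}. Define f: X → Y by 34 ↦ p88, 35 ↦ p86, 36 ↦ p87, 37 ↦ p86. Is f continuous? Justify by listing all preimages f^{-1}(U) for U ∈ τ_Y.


f is NOT continuous.

Compute f^{-1}(U) for each U ∈ τ_Y:
  U = ∅: f^{-1}(U) = ∅ ∈ τ_X ✓.
  U = {p86}: f^{-1}(U) = {35, 37} ∉ τ_X ✗.
  U = {p87}: f^{-1}(U) = {36} ∉ τ_X ✗.
  U = {p88}: f^{-1}(U) = {34} ∉ τ_X ✗.
  U = {p86, p87}: f^{-1}(U) = {35, 36, 37} ∈ τ_X ✓.
  U = {p86, p88}: f^{-1}(U) = {34, 35, 37} ∉ τ_X ✗.
  U = {p87, p88}: f^{-1}(U) = {34, 36} ∉ τ_X ✗.
  U = {p86, p87, p88}: f^{-1}(U) = {34, 35, 36, 37} ∈ τ_X ✓.
Found U = {p86} with f^{-1}(U) = {35, 37} not in τ_X. Therefore f is NOT continuous.


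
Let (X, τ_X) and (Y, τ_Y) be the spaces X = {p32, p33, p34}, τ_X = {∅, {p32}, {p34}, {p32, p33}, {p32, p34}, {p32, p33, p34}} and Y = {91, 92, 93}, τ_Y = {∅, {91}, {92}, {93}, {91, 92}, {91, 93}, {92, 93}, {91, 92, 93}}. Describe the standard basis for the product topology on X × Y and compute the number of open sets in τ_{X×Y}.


Basis B = {∅ × ∅, {p32} × {91}, {p32} × {92}, {p32} × {93}, {p34} × {91}, {p34} × {92}, {p34} × {93}, {p32} × {91, 92}, {p32} × {91, 93}, {p32, p33} × {91}, {p32, p34} × {91}, {p32} × {92, 93}, {p32, p33} × {92}, {p32, p34} × {92}, {p32, p33} × {93}, {p32, p34} × {93}, {p34} × {91, 92}, {p34} × {91, 93}, {p34} × {92, 93}, {p32} × {91, 92, 93}, {p32, p33, p34} × {91}, {p32, p33, p34} × {92}, {p32, p33, p34} × {93}, {p34} × {91, 92, 93}, {p32, p33} × {91, 92}, {p32, p34} × {91, 92}, {p32, p33} × {91, 93}, {p32, p34} × {91, 93}, {p32, p33} × {92, 93}, {p32, p34} × {92, 93}, {p32, p33} × {91, 92, 93}, {p32, p34} × {91, 92, 93}, {p32, p33, p34} × {91, 92}, {p32, p33, p34} × {91, 93}, {p32, p33, p34} × {92, 93}, {p32, p33, p34} × {91, 92, 93}}; |τ_{X×Y}| = 216.

Enumerate products U × V with U ∈ τ_X, V ∈ τ_Y (deduplicated):
  ∅ × ∅ = {} (∅)
  {p32} × {91} = {(p32,91)}
  {p32} × {92} = {(p32,92)}
  {p32} × {93} = {(p32,93)}
  {p34} × {91} = {(p34,91)}
  {p34} × {92} = {(p34,92)}
  {p34} × {93} = {(p34,93)}
  {p32} × {91, 92} = {(p32,91), (p32,92)}
  {p32} × {91, 93} = {(p32,91), (p32,93)}
  {p32, p33} × {91} = {(p32,91), (p33,91)}
  {p32, p34} × {91} = {(p32,91), (p34,91)}
  {p32} × {92, 93} = {(p32,92), (p32,93)}
  {p32, p33} × {92} = {(p32,92), (p33,92)}
  {p32, p34} × {92} = {(p32,92), (p34,92)}
  {p32, p33} × {93} = {(p32,93), (p33,93)}
  {p32, p34} × {93} = {(p32,93), (p34,93)}
  {p34} × {91, 92} = {(p34,91), (p34,92)}
  {p34} × {91, 93} = {(p34,91), (p34,93)}
  {p34} × {92, 93} = {(p34,92), (p34,93)}
  {p32} × {91, 92, 93} = {(p32,91), (p32,92), (p32,93)}
  {p32, p33, p34} × {91} = {(p32,91), (p33,91), (p34,91)}
  {p32, p33, p34} × {92} = {(p32,92), (p33,92), (p34,92)}
  {p32, p33, p34} × {93} = {(p32,93), (p33,93), (p34,93)}
  {p34} × {91, 92, 93} = {(p34,91), (p34,92), (p34,93)}
  {p32, p33} × {91, 92} = {(p32,91), (p32,92), (p33,91), (p33,92)}
  {p32, p34} × {91, 92} = {(p32,91), (p32,92), (p34,91), (p34,92)}
  {p32, p33} × {91, 93} = {(p32,91), (p32,93), (p33,91), (p33,93)}
  {p32, p34} × {91, 93} = {(p32,91), (p32,93), (p34,91), (p34,93)}
  {p32, p33} × {92, 93} = {(p32,92), (p32,93), (p33,92), (p33,93)}
  {p32, p34} × {92, 93} = {(p32,92), (p32,93), (p34,92), (p34,93)}
  {p32, p33} × {91, 92, 93} = {(p32,91), (p32,92), (p32,93), (p33,91), (p33,92), (p33,93)}
  {p32, p34} × {91, 92, 93} = {(p32,91), (p32,92), (p32,93), (p34,91), (p34,92), (p34,93)}
  {p32, p33, p34} × {91, 92} = {(p32,91), (p32,92), (p33,91), (p33,92), (p34,91), (p34,92)}
  {p32, p33, p34} × {91, 93} = {(p32,91), (p32,93), (p33,91), (p33,93), (p34,91), (p34,93)}
  {p32, p33, p34} × {92, 93} = {(p32,92), (p32,93), (p33,92), (p33,93), (p34,92), (p34,93)}
  {p32, p33, p34} × {91, 92, 93} = {(p32,91), (p32,92), (p32,93), (p33,91), (p33,92), (p33,93), (p34,91), (p34,92), (p34,93)}
These 36 distinct sets form the basis B.
Close under arbitrary unions to get τ_{X×Y}; counting gives |τ_{X×Y}| = 216.


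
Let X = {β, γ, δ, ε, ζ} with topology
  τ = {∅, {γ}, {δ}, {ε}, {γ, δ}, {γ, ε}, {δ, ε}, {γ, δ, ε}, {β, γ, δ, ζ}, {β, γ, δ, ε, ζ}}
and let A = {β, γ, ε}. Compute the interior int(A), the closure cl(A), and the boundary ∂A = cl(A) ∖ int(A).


int(A) = {γ, ε}, cl(A) = {β, γ, ε, ζ}, ∂A = {β, ζ}.

Closed sets in (X, τ) are complements of opens:
  closed(X, τ) = {∅, {ε}, {β, ζ}, {β, γ, ζ}, {β, δ, ζ}, {β, ε, ζ}, {β, γ, δ, ζ}, {β, γ, ε, ζ}, {β, δ, ε, ζ}, {β, γ, δ, ε, ζ}}.
int(A) = ⋃ {U ∈ τ : U ⊆ A}. Opens contained in A: ∅, {γ}, {ε}, {γ, ε}.
Taking the union of these: int(A) = {γ, ε}.
cl(A) = ⋂ {C closed : A ⊆ C}. Closed sets containing A: {β, γ, ε, ζ}, {β, γ, δ, ε, ζ}.
Intersecting these: cl(A) = {β, γ, ε, ζ}.
∂A = cl(A) ∖ int(A) = {β, γ, ε, ζ} ∖ {γ, ε} = {β, ζ}.


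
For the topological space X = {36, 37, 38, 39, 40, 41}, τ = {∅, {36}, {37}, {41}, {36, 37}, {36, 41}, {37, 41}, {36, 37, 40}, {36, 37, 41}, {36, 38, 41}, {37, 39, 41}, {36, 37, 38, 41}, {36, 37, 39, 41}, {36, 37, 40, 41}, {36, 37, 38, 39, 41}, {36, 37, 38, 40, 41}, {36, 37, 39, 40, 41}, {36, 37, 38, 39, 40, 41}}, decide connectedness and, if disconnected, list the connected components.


(X, τ) is connected.

Find clopen sets (U ∈ τ with X ∖ U ∈ τ):
  U = ∅, X ∖ U = {36, 37, 38, 39, 40, 41} — both open, so U is clopen.
  U = {36, 37, 38, 39, 40, 41}, X ∖ U = ∅ — both open, so U is clopen.
Only trivial clopens (∅ and X) exist, so (X, τ) is connected.
Compute connected components by grouping points that agree on all clopens:
  component: {36, 37, 38, 39, 40, 41}


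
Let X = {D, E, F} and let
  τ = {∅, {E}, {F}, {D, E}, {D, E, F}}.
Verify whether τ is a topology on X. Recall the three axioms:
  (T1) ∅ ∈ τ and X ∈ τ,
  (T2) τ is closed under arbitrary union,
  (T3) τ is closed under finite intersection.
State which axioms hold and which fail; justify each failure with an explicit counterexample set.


τ is NOT a topology on X.

Axiom (T1): ∅ ∈ τ? Yes; X ∈ τ? Yes.
Axiom (T2/T3): check pairwise unions and intersections of members of τ.
Counterexample for (T2): {E} ∪ {F} = {E, F} ∉ τ. Therefore τ is NOT a topology.


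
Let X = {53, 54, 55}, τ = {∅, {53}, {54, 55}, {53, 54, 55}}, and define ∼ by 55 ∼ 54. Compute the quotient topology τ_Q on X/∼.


X/∼ = {[53], [54=55]}; |τ_Q| = 4.

Equivalence classes: [53], [54=55].
Quotient map π: X → X/∼ sends 53 ↦ [53], 54 ↦ [54=55], 55 ↦ [54=55].
For each subset V ⊆ X/∼, compute π^{-1}(V) ⊆ X and check whether π^{-1}(V) ∈ τ. V is open in τ_Q iff π^{-1}(V) ∈ τ.
  V = {}: π^{-1}(V) = ∅ ∈ τ ✓.
  V = {[53]}: π^{-1}(V) = {53} ∈ τ ✓.
  V = {[54=55]}: π^{-1}(V) = {54, 55} ∈ τ ✓.
  V = {[53], [54=55]}: π^{-1}(V) = {53, 54, 55} ∈ τ ✓.
Open sets in the quotient: τ_Q = {{}, {[53]}, {[54=55]}, {[53], [54=55]}} (4 elements).


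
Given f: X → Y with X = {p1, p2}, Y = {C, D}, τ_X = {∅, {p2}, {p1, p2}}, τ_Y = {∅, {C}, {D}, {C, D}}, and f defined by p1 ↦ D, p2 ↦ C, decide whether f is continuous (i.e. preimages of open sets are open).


f is NOT continuous.

Compute f^{-1}(U) for each U ∈ τ_Y:
  U = ∅: f^{-1}(U) = ∅ ∈ τ_X ✓.
  U = {C}: f^{-1}(U) = {p2} ∈ τ_X ✓.
  U = {D}: f^{-1}(U) = {p1} ∉ τ_X ✗.
  U = {C, D}: f^{-1}(U) = {p1, p2} ∈ τ_X ✓.
Found U = {D} with f^{-1}(U) = {p1} not in τ_X. Therefore f is NOT continuous.


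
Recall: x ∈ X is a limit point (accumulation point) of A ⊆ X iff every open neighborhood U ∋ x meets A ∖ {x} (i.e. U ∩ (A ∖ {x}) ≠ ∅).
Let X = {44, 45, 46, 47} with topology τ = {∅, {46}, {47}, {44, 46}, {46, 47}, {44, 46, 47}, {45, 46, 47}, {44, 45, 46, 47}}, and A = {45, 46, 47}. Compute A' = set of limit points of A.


A' = {44, 45}

For each x ∈ X, list the open sets U ∈ τ with x ∈ U, then check whether U ∩ (A ∖ {x}) ≠ ∅ for every such U.
  x = 44: opens ∋ x are {44, 46}, {44, 46, 47}, {44, 45, 46, 47}; each meets A ∖ {44}, so x IS a limit point.
  x = 45: opens ∋ x are {45, 46, 47}, {44, 45, 46, 47}; each meets A ∖ {45}, so x IS a limit point.
  x = 46: open {46} ∋ x has {46} ∩ (A ∖ {46}) = ∅, so x is NOT a limit point.
  x = 47: open {47} ∋ x has {47} ∩ (A ∖ {47}) = ∅, so x is NOT a limit point.
Collecting: A' = {44, 45}.


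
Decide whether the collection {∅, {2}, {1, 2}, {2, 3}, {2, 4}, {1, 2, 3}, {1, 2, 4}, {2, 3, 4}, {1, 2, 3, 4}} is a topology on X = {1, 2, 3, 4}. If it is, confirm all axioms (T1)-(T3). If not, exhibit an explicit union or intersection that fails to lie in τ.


τ IS a topology on X.

Axiom (T1): ∅ ∈ τ? Yes; X ∈ τ? Yes.
Axiom (T2/T3): check pairwise unions and intersections of members of τ.
All pairwise intersections and unions checked — each lies in τ. Therefore τ satisfies (T1), (T2), (T3): it IS a topology on X.


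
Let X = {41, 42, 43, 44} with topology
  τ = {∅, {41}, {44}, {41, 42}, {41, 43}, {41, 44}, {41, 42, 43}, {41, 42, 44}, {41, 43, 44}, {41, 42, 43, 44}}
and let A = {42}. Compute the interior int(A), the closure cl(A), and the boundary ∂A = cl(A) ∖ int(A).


int(A) = ∅, cl(A) = {42}, ∂A = {42}.

Closed sets in (X, τ) are complements of opens:
  closed(X, τ) = {∅, {42}, {43}, {44}, {42, 43}, {42, 44}, {43, 44}, {41, 42, 43}, {42, 43, 44}, {41, 42, 43, 44}}.
int(A) = ⋃ {U ∈ τ : U ⊆ A}. Opens contained in A: ∅.
Taking the union of these: int(A) = ∅.
cl(A) = ⋂ {C closed : A ⊆ C}. Closed sets containing A: {42}, {42, 43}, {42, 44}, {41, 42, 43}, {42, 43, 44}, {41, 42, 43, 44}.
Intersecting these: cl(A) = {42}.
∂A = cl(A) ∖ int(A) = {42} ∖ ∅ = {42}.


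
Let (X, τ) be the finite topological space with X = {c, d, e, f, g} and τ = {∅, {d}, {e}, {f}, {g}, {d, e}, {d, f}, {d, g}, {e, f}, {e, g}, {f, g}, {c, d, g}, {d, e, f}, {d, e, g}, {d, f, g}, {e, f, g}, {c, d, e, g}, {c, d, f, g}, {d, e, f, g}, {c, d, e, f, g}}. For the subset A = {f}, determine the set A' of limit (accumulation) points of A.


A' = ∅

For each x ∈ X, list the open sets U ∈ τ with x ∈ U, then check whether U ∩ (A ∖ {x}) ≠ ∅ for every such U.
  x = c: open {c, d, g} ∋ x has {c, d, g} ∩ (A ∖ {c}) = ∅, so x is NOT a limit point.
  x = d: open {d} ∋ x has {d} ∩ (A ∖ {d}) = ∅, so x is NOT a limit point.
  x = e: open {e} ∋ x has {e} ∩ (A ∖ {e}) = ∅, so x is NOT a limit point.
  x = f: open {f} ∋ x has {f} ∩ (A ∖ {f}) = ∅, so x is NOT a limit point.
  x = g: open {g} ∋ x has {g} ∩ (A ∖ {g}) = ∅, so x is NOT a limit point.
Collecting: A' = ∅.


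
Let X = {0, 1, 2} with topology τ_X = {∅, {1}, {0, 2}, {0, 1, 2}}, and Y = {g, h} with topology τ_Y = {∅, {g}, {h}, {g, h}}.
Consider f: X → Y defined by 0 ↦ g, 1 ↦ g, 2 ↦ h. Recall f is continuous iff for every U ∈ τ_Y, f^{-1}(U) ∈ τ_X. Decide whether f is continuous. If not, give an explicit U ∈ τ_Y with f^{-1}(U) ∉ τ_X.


f is NOT continuous.

Compute f^{-1}(U) for each U ∈ τ_Y:
  U = ∅: f^{-1}(U) = ∅ ∈ τ_X ✓.
  U = {g}: f^{-1}(U) = {0, 1} ∉ τ_X ✗.
  U = {h}: f^{-1}(U) = {2} ∉ τ_X ✗.
  U = {g, h}: f^{-1}(U) = {0, 1, 2} ∈ τ_X ✓.
Found U = {g} with f^{-1}(U) = {0, 1} not in τ_X. Therefore f is NOT continuous.


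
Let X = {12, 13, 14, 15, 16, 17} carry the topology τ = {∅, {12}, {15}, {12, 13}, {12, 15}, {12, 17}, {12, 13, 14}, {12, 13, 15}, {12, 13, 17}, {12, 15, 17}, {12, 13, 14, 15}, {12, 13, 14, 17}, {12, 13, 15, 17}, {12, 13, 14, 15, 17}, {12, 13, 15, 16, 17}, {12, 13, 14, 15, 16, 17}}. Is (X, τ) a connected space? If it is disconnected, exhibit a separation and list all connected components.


(X, τ) is connected.

Find clopen sets (U ∈ τ with X ∖ U ∈ τ):
  U = ∅, X ∖ U = {12, 13, 14, 15, 16, 17} — both open, so U is clopen.
  U = {12, 13, 14, 15, 16, 17}, X ∖ U = ∅ — both open, so U is clopen.
Only trivial clopens (∅ and X) exist, so (X, τ) is connected.
Compute connected components by grouping points that agree on all clopens:
  component: {12, 13, 14, 15, 16, 17}


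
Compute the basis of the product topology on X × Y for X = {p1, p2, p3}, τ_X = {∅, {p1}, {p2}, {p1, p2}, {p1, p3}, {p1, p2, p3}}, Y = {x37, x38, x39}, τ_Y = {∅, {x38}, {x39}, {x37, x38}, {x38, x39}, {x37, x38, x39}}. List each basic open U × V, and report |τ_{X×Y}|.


Basis B = {∅ × ∅, {p1} × {x38}, {p1} × {x39}, {p2} × {x38}, {p2} × {x39}, {p1} × {x37, x38}, {p1} × {x38, x39}, {p1, p2} × {x38}, {p1, p3} × {x38}, {p1, p2} × {x39}, {p1, p3} × {x39}, {p2} × {x37, x38}, {p2} × {x38, x39}, {p1} × {x37, x38, x39}, {p1, p2, p3} × {x38}, {p1, p2, p3} × {x39}, {p2} × {x37, x38, x39}, {p1, p2} × {x37, x38}, {p1, p3} × {x37, x38}, {p1, p2} × {x38, x39}, {p1, p3} × {x38, x39}, {p1, p2} × {x37, x38, x39}, {p1, p3} × {x37, x38, x39}, {p1, p2, p3} × {x37, x38}, {p1, p2, p3} × {x38, x39}, {p1, p2, p3} × {x37, x38, x39}}; |τ_{X×Y}| = 108.

Enumerate products U × V with U ∈ τ_X, V ∈ τ_Y (deduplicated):
  ∅ × ∅ = {} (∅)
  {p1} × {x38} = {(p1,x38)}
  {p1} × {x39} = {(p1,x39)}
  {p2} × {x38} = {(p2,x38)}
  {p2} × {x39} = {(p2,x39)}
  {p1} × {x37, x38} = {(p1,x37), (p1,x38)}
  {p1} × {x38, x39} = {(p1,x38), (p1,x39)}
  {p1, p2} × {x38} = {(p1,x38), (p2,x38)}
  {p1, p3} × {x38} = {(p1,x38), (p3,x38)}
  {p1, p2} × {x39} = {(p1,x39), (p2,x39)}
  {p1, p3} × {x39} = {(p1,x39), (p3,x39)}
  {p2} × {x37, x38} = {(p2,x37), (p2,x38)}
  {p2} × {x38, x39} = {(p2,x38), (p2,x39)}
  {p1} × {x37, x38, x39} = {(p1,x37), (p1,x38), (p1,x39)}
  {p1, p2, p3} × {x38} = {(p1,x38), (p2,x38), (p3,x38)}
  {p1, p2, p3} × {x39} = {(p1,x39), (p2,x39), (p3,x39)}
  {p2} × {x37, x38, x39} = {(p2,x37), (p2,x38), (p2,x39)}
  {p1, p2} × {x37, x38} = {(p1,x37), (p1,x38), (p2,x37), (p2,x38)}
  {p1, p3} × {x37, x38} = {(p1,x37), (p1,x38), (p3,x37), (p3,x38)}
  {p1, p2} × {x38, x39} = {(p1,x38), (p1,x39), (p2,x38), (p2,x39)}
  {p1, p3} × {x38, x39} = {(p1,x38), (p1,x39), (p3,x38), (p3,x39)}
  {p1, p2} × {x37, x38, x39} = {(p1,x37), (p1,x38), (p1,x39), (p2,x37), (p2,x38), (p2,x39)}
  {p1, p3} × {x37, x38, x39} = {(p1,x37), (p1,x38), (p1,x39), (p3,x37), (p3,x38), (p3,x39)}
  {p1, p2, p3} × {x37, x38} = {(p1,x37), (p1,x38), (p2,x37), (p2,x38), (p3,x37), (p3,x38)}
  {p1, p2, p3} × {x38, x39} = {(p1,x38), (p1,x39), (p2,x38), (p2,x39), (p3,x38), (p3,x39)}
  {p1, p2, p3} × {x37, x38, x39} = {(p1,x37), (p1,x38), (p1,x39), (p2,x37), (p2,x38), (p2,x39), (p3,x37), (p3,x38), (p3,x39)}
These 26 distinct sets form the basis B.
Close under arbitrary unions to get τ_{X×Y}; counting gives |τ_{X×Y}| = 108.


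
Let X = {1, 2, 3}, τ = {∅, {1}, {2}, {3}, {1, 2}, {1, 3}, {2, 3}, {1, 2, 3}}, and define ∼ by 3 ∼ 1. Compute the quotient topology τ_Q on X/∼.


X/∼ = {[1=3], [2]}; |τ_Q| = 4.

Equivalence classes: [1=3], [2].
Quotient map π: X → X/∼ sends 1 ↦ [1=3], 2 ↦ [2], 3 ↦ [1=3].
For each subset V ⊆ X/∼, compute π^{-1}(V) ⊆ X and check whether π^{-1}(V) ∈ τ. V is open in τ_Q iff π^{-1}(V) ∈ τ.
  V = {}: π^{-1}(V) = ∅ ∈ τ ✓.
  V = {[1=3]}: π^{-1}(V) = {1, 3} ∈ τ ✓.
  V = {[2]}: π^{-1}(V) = {2} ∈ τ ✓.
  V = {[1=3], [2]}: π^{-1}(V) = {1, 2, 3} ∈ τ ✓.
Open sets in the quotient: τ_Q = {{}, {[1=3]}, {[2]}, {[1=3], [2]}} (4 elements).
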